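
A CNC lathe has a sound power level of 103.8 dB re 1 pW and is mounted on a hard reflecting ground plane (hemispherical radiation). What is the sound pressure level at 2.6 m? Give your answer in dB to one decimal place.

87.5 dB

L_p = L_w − 10·log₁₀(2π·r²) with r = 2.6 m.
2π·r² = 42.47 m², 10·log₁₀ of that is 16.281 dB.
L_p = 103.8 − 16.281 = 87.52 dB.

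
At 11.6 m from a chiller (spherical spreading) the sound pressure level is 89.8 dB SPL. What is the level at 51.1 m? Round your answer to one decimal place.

Point-source attenuation: ΔL = 20·log₁₀(r₂/r₁) = 20·log₁₀(51.1/11.6) = 12.879 dB.
L₂ = 89.8 − 20·log₁₀(51.1/11.6) = 89.8 − 12.879 = 76.92 dB SPL.

76.9 dB SPL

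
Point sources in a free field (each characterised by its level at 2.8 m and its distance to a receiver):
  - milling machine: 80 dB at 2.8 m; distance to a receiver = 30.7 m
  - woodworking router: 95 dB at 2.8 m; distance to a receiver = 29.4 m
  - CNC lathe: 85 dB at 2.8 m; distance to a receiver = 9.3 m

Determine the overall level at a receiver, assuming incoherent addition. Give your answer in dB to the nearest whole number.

78 dB

First find each source's level at the receiver (point-source: −20·log₁₀(r/r_ref)), then combine on an intensity basis.
milling machine: 80 − 20·log₁₀(30.7/2.8) = 80 − 20.80 = 59.20 dB.
woodworking router: 95 − 20·log₁₀(29.4/2.8) = 95 − 20.42 = 74.58 dB.
CNC lathe: 85 − 20·log₁₀(9.3/2.8) = 85 − 10.43 = 74.57 dB.
Σ 10^(L/10) = 5.818e+07 → L_total = 10·log₁₀(5.818e+07) = 77.65 dB.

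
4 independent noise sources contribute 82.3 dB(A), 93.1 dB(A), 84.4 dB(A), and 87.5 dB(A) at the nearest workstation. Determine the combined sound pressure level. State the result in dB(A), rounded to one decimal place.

94.8 dB(A)

Incoherent sources combine by intensity addition: L_total = 10·log₁₀(Σ 10^(L_i/10)).
Σ 10^(L/10) = 10^(82.3/10) + 10^(93.1/10) + 10^(84.4/10) + 10^(87.5/10) = 3.049e+09.
L_total = 10·log₁₀(3.049e+09) = 94.84 dB(A).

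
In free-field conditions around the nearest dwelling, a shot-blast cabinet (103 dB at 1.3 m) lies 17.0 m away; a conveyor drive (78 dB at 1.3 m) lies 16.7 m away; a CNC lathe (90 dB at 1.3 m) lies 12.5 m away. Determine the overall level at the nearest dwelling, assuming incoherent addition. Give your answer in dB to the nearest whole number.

Propagate each source to the receiver with L = L_ref − 20·log₁₀(r/r_ref), then add intensities.
shot-blast cabinet: 103 − 20·log₁₀(17.0/1.3) = 103 − 22.33 = 80.67 dB.
conveyor drive: 78 − 20·log₁₀(16.7/1.3) = 78 − 22.18 = 55.82 dB.
CNC lathe: 90 − 20·log₁₀(12.5/1.3) = 90 − 19.66 = 70.34 dB.
Σ 10^(L/10) = 1.279e+08 → L_total = 10·log₁₀(1.279e+08) = 81.07 dB.

81 dB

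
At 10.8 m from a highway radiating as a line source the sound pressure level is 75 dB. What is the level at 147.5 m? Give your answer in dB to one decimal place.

Line-source attenuation: ΔL = 10·log₁₀(r₂/r₁) = 10·log₁₀(147.5/10.8) = 11.354 dB.
L₂ = 75 − 10·log₁₀(147.5/10.8) = 75 − 11.354 = 63.65 dB.

63.6 dB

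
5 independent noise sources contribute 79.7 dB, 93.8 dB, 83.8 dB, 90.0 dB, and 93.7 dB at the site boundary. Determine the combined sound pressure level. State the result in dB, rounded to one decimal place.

For uncorrelated sources the intensities add, so convert each level to linear form, sum, and take 10·log₁₀ of the total.
Σ 10^(L/10) = 10^(79.7/10) + 10^(93.8/10) + 10^(83.8/10) + 10^(90.0/10) + 10^(93.7/10) = 6.076e+09.
L_total = 10·log₁₀(6.076e+09) = 97.84 dB.

97.8 dB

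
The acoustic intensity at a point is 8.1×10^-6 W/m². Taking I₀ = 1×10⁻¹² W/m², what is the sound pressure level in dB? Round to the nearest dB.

69 dB

I/I₀ = 8.1×10^-6/10⁻¹² = 8.1×10^6, and L = 10·log₁₀(I/I₀).
L = 10·(0.9085 + 6) = 69.08 dB.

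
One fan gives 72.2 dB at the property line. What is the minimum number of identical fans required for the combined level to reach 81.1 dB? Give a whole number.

8

Need L₁ + 10·log₁₀ N ≥ 81.1, i.e. log₁₀ N ≥ 0.89.
N ≥ 10^(8.9/10) = 7.762, so N = 8.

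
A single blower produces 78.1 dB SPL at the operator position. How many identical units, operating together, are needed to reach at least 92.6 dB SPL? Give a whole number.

The shortfall is 92.6 − 78.1 = 14.5 dB, and N units add 10·log₁₀ N, so need 10·log₁₀ N ≥ 14.5.
N ≥ 10^(14.5/10) = 28.184, so N = 29.

29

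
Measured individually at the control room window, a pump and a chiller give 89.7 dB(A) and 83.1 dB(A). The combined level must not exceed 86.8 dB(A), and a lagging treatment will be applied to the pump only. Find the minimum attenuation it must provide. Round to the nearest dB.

Fixed contribution from the other source: Σ 10^(L/10) = 10^(83.1/10) = 2.042e+08 (83.10 dB(A)).
To meet 86.8 dB(A) overall, the treated pump may contribute at most 10^(86.8/10) − 2.042e+08 = 2.745e+08, i.e. 84.38 dB(A).
Required insertion loss = 89.7 − 84.38 = 5.32 dB.

5 dB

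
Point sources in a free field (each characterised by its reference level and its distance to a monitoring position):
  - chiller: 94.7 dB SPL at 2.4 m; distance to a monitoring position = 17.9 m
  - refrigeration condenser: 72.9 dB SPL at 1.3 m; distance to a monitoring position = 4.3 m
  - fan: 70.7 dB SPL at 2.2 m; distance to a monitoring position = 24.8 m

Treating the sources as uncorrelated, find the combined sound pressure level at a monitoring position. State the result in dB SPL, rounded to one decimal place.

Propagate each source to the receiver with L = L_ref − 20·log₁₀(r/r_ref), then add intensities.
chiller: 94.7 − 20·log₁₀(17.9/2.4) = 94.7 − 17.45 = 77.25 dB SPL.
refrigeration condenser: 72.9 − 20·log₁₀(4.3/1.3) = 72.9 − 10.39 = 62.51 dB SPL.
fan: 70.7 − 20·log₁₀(24.8/2.2) = 70.7 − 21.04 = 49.66 dB SPL.
Σ 10^(L/10) = 5.493e+07 → L_total = 10·log₁₀(5.493e+07) = 77.40 dB SPL.

77.4 dB SPL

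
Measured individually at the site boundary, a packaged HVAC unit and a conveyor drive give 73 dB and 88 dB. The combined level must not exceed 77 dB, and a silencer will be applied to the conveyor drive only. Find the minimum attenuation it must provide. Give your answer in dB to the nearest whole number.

13 dB

Fixed contribution from the other source: Σ 10^(L/10) = 10^(73/10) = 1.995e+07 (73.00 dB).
The limit corresponds to 10^(77/10) = 5.012e+07; subtracting the fixed part leaves 3.017e+07 for the conveyor drive, i.e. 74.80 dB.
So the conveyor drive must be reduced from 88 to 74.80 dB: IL = 13.20 dB.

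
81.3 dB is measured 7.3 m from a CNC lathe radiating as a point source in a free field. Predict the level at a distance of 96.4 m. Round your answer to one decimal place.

58.9 dB

Spherical spreading from a point source gives a 20·log₁₀(r₂/r₁) drop.
L₂ = 81.3 − 20·log₁₀(96.4/7.3) = 81.3 − 22.415 = 58.88 dB.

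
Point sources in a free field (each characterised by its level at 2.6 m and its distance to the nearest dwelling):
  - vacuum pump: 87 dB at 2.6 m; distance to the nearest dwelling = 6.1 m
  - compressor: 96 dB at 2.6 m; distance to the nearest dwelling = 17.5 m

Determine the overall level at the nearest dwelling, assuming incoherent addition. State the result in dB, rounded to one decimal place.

First find each source's level at the receiver (point-source: −20·log₁₀(r/r_ref)), then combine on an intensity basis.
vacuum pump: 87 − 20·log₁₀(6.1/2.6) = 87 − 7.41 = 79.59 dB.
compressor: 96 − 20·log₁₀(17.5/2.6) = 96 − 16.56 = 79.44 dB.
Σ 10^(L/10) = 1.789e+08 → L_total = 10·log₁₀(1.789e+08) = 82.53 dB.

82.5 dB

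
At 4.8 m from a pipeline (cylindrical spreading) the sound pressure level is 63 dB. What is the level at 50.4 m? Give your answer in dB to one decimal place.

52.8 dB

For a line source, L₂ = L₁ − 10·log₁₀(r₂/r₁).
L₂ = 63 − 10·log₁₀(50.4/4.8) = 63 − 10.212 = 52.79 dB.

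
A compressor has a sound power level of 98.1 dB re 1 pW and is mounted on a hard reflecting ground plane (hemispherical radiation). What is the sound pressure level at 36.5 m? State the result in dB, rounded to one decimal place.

The power spreads over a hemisphere of area 2π·r², so L_p = L_w − 10·log₁₀(2π·r²).
2π·r² = 8371 m², 10·log₁₀ of that is 39.228 dB.
L_p = 98.1 − 39.228 = 58.87 dB.

58.9 dB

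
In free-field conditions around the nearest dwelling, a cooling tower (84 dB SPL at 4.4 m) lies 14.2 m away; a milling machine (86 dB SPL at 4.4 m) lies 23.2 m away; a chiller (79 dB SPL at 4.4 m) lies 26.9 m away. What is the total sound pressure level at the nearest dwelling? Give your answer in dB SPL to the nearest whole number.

76 dB SPL

First find each source's level at the receiver (point-source: −20·log₁₀(r/r_ref)), then combine on an intensity basis.
cooling tower: 84 − 20·log₁₀(14.2/4.4) = 84 − 10.18 = 73.82 dB SPL.
milling machine: 86 − 20·log₁₀(23.2/4.4) = 86 − 14.44 = 71.56 dB SPL.
chiller: 79 − 20·log₁₀(26.9/4.4) = 79 − 15.73 = 63.27 dB SPL.
Σ 10^(L/10) = 4.056e+07 → L_total = 10·log₁₀(4.056e+07) = 76.08 dB SPL.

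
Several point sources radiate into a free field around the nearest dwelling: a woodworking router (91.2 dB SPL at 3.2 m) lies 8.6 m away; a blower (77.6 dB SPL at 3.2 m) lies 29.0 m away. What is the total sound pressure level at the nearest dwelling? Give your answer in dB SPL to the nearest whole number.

Apply inverse-square spreading to bring every level to the receiver, then sum 10^(L/10).
woodworking router: 91.2 − 20·log₁₀(8.6/3.2) = 91.2 − 8.59 = 82.61 dB SPL.
blower: 77.6 − 20·log₁₀(29.0/3.2) = 77.6 − 19.14 = 58.46 dB SPL.
Σ 10^(L/10) = 1.832e+08 → L_total = 10·log₁₀(1.832e+08) = 82.63 dB SPL.

83 dB SPL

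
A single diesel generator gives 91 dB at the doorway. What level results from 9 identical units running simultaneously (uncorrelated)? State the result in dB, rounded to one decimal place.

100.5 dB

N identical incoherent sources raise the level by 10·log₁₀ N.
L_total = 91 + 10·log₁₀(9) = 91 + 9.542 = 100.54 dB.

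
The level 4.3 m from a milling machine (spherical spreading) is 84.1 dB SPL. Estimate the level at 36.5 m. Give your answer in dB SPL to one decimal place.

65.5 dB SPL

For a point source, L₂ = L₁ − 20·log₁₀(r₂/r₁).
L₂ = 84.1 − 20·log₁₀(36.5/4.3) = 84.1 − 18.576 = 65.52 dB SPL.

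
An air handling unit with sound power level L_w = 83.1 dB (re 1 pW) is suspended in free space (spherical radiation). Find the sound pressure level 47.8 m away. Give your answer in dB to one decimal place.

38.5 dB

L_p = L_w − 10·log₁₀(4π·r²) with r = 47.8 m.
4π·r² = 2.871e+04 m², 10·log₁₀ of that is 44.581 dB.
L_p = 83.1 − 44.581 = 38.52 dB.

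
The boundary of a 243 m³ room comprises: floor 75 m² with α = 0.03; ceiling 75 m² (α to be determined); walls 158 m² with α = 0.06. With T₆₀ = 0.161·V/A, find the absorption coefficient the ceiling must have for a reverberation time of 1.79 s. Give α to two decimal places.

Required total absorption A = 0.161·243/1.79 = 21.86 m².
Absorption from the other surfaces = 75·0.03 + 158·0.06 = 11.73 m², so the ceiling must supply 10.13 m² over 75 m².
α = 10.13/75 = 0.135.

0.14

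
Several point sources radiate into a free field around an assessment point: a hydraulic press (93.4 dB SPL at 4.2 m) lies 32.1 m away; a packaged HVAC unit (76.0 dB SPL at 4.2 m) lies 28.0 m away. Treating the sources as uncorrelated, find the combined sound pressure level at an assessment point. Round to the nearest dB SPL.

Apply inverse-square spreading to bring every level to the receiver, then sum 10^(L/10).
hydraulic press: 93.4 − 20·log₁₀(32.1/4.2) = 93.4 − 17.67 = 75.73 dB SPL.
packaged HVAC unit: 76.0 − 20·log₁₀(28.0/4.2) = 76.0 − 16.48 = 59.52 dB SPL.
Σ 10^(L/10) = 3.835e+07 → L_total = 10·log₁₀(3.835e+07) = 75.84 dB SPL.

76 dB SPL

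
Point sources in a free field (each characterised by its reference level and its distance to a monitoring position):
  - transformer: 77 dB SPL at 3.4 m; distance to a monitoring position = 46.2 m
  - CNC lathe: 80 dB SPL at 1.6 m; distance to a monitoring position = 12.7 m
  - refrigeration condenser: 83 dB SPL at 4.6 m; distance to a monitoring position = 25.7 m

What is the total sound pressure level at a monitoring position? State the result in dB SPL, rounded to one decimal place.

69.2 dB SPL

First find each source's level at the receiver (point-source: −20·log₁₀(r/r_ref)), then combine on an intensity basis.
transformer: 77 − 20·log₁₀(46.2/3.4) = 77 − 22.66 = 54.34 dB SPL.
CNC lathe: 80 − 20·log₁₀(12.7/1.6) = 80 − 17.99 = 62.01 dB SPL.
refrigeration condenser: 83 − 20·log₁₀(25.7/4.6) = 83 − 14.94 = 68.06 dB SPL.
Σ 10^(L/10) = 8.251e+06 → L_total = 10·log₁₀(8.251e+06) = 69.16 dB SPL.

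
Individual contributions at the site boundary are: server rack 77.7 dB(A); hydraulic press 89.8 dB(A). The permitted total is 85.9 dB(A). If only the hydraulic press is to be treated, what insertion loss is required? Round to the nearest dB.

Everything except the hydraulic press sums to 10^(77.7/10) = 5.888e+07 in linear terms, 77.70 dB(A).
To meet 85.9 dB(A) overall, the treated hydraulic press may contribute at most 10^(85.9/10) − 5.888e+07 = 3.302e+08, i.e. 85.19 dB(A).
Required insertion loss = 89.8 − 85.19 = 4.61 dB.

5 dB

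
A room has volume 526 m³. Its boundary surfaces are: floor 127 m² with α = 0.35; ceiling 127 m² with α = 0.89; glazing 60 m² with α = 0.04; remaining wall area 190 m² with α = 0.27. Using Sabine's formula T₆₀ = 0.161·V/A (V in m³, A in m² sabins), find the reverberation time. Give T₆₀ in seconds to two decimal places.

0.40 s

Summing Sᵢαᵢ: 127·0.35 + 127·0.89 + 60·0.04 + 190·0.27 = 211.18 m².
T₆₀ = 0.161 × 526 / 211.18 = 0.401 s.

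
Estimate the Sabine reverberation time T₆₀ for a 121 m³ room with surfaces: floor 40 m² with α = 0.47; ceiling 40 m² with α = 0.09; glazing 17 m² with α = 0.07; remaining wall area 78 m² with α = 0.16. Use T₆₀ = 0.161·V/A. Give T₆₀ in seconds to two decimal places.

0.54 s

Summing Sᵢαᵢ: 40·0.47 + 40·0.09 + 17·0.07 + 78·0.16 = 36.07 m².
T₆₀ = 0.161·V/A = 0.161·121/36.07 = 0.540 s.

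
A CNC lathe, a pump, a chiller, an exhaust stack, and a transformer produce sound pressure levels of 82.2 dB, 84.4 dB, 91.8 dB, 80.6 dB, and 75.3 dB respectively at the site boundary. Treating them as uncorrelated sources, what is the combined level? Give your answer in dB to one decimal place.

For uncorrelated sources the intensities add, so convert each level to linear form, sum, and take 10·log₁₀ of the total.
Σ 10^(L/10) = 10^(82.2/10) + 10^(84.4/10) + 10^(91.8/10) + 10^(80.6/10) + 10^(75.3/10) = 2.104e+09.
L_total = 10·log₁₀(2.104e+09) = 93.23 dB.

93.2 dB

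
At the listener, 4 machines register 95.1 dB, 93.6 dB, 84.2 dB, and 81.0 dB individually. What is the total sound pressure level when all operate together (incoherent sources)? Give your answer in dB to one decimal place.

97.7 dB

Incoherent sources combine by intensity addition: L_total = 10·log₁₀(Σ 10^(L_i/10)).
Σ 10^(L/10) = 10^(95.1/10) + 10^(93.6/10) + 10^(84.2/10) + 10^(81.0/10) = 5.916e+09.
L_total = 10·log₁₀(5.916e+09) = 97.72 dB.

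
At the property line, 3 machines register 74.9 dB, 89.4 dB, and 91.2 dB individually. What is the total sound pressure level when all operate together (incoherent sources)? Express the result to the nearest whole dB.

93 dB

For uncorrelated sources the intensities add, so convert each level to linear form, sum, and take 10·log₁₀ of the total.
Σ 10^(L/10) = 10^(74.9/10) + 10^(89.4/10) + 10^(91.2/10) = 2.220e+09.
L_total = 10·log₁₀(2.220e+09) = 93.46 dB.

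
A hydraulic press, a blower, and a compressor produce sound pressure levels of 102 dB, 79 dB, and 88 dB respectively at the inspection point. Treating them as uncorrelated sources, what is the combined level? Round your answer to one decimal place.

Incoherent sources combine by intensity addition: L_total = 10·log₁₀(Σ 10^(L_i/10)).
Σ 10^(L/10) = 10^(102/10) + 10^(79/10) + 10^(88/10) = 1.656e+10.
L_total = 10·log₁₀(1.656e+10) = 102.19 dB.

102.2 dB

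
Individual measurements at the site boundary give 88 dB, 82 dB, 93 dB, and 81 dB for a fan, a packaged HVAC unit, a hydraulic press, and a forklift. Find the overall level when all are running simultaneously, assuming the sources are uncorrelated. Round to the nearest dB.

Incoherent sources combine by intensity addition: L_total = 10·log₁₀(Σ 10^(L_i/10)).
Σ 10^(L/10) = 10^(88/10) + 10^(82/10) + 10^(93/10) + 10^(81/10) = 2.911e+09.
L_total = 10·log₁₀(2.911e+09) = 94.64 dB.

95 dB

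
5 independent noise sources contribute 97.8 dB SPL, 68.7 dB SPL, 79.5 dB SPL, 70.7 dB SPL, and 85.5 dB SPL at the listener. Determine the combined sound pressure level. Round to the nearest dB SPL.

98 dB SPL

Incoherent sources combine by intensity addition: L_total = 10·log₁₀(Σ 10^(L_i/10)).
Σ 10^(L/10) = 10^(97.8/10) + 10^(68.7/10) + 10^(79.5/10) + 10^(70.7/10) + 10^(85.5/10) = 6.489e+09.
L_total = 10·log₁₀(6.489e+09) = 98.12 dB SPL.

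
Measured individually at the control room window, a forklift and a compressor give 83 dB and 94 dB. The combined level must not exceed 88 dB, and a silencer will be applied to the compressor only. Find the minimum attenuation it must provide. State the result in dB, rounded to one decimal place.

7.7 dB

The untreated sources together contribute 10^(83/10) = 1.995e+08, i.e. 83.00 dB.
The limit corresponds to 10^(88/10) = 6.310e+08; subtracting the fixed part leaves 4.314e+08 for the compressor, i.e. 86.35 dB.
So the compressor must be reduced from 94 to 86.35 dB: IL = 7.65 dB.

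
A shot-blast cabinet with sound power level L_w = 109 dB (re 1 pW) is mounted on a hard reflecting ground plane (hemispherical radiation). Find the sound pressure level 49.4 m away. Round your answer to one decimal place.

L_p = L_w − 10·log₁₀(2π·r²) with r = 49.4 m.
2π·r² = 1.533e+04 m², 10·log₁₀ of that is 41.856 dB.
L_p = 109 − 41.856 = 67.14 dB.

67.1 dB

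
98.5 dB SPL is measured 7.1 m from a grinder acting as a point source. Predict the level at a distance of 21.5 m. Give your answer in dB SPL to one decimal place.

88.9 dB SPL

For a point source, L₂ = L₁ − 20·log₁₀(r₂/r₁).
L₂ = 98.5 − 20·log₁₀(21.5/7.1) = 98.5 − 9.624 = 88.88 dB SPL.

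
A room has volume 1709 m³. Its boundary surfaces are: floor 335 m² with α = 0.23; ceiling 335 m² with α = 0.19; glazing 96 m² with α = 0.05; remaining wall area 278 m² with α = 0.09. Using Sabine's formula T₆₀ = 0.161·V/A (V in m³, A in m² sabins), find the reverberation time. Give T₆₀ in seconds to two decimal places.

1.61 s

Total absorption A = 335·0.23 + 335·0.19 + 96·0.05 + 278·0.09 = 170.52 m² sabins.
T₆₀ = 0.161·V/A = 0.161·1709/170.52 = 1.614 s.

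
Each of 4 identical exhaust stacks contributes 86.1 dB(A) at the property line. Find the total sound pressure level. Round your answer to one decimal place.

L_total = L₁ + 10·log₁₀ N for N identical incoherent sources.
L_total = 86.1 + 10·log₁₀(4) = 86.1 + 6.021 = 92.12 dB(A).

92.1 dB(A)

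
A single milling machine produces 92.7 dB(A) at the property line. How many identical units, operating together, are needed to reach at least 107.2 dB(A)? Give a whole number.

Need L₁ + 10·log₁₀ N ≥ 107.2, i.e. log₁₀ N ≥ 1.45.
N ≥ 10^(14.5/10) = 28.184, so N = 29.

29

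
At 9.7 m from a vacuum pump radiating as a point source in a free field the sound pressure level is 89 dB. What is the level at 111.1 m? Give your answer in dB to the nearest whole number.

Point-source attenuation: ΔL = 20·log₁₀(r₂/r₁) = 20·log₁₀(111.1/9.7) = 21.179 dB.
L₂ = 89 − 20·log₁₀(111.1/9.7) = 89 − 21.179 = 67.82 dB.

68 dB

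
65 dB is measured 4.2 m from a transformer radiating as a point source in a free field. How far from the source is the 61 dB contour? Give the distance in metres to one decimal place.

6.7 m

The 4.0 dB drop corresponds to a distance ratio of 10^(4.0/20) for a point source.
r₂ = 4.2·10^((65−61)/20) = 4.2·10^(4.0/20) = 6.66 m.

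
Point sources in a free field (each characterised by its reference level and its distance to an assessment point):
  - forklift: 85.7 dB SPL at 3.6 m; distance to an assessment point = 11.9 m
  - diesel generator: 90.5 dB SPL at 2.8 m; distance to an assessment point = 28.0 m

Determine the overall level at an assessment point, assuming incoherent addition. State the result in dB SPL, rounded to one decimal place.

76.6 dB SPL

Propagate each source to the receiver with L = L_ref − 20·log₁₀(r/r_ref), then add intensities.
forklift: 85.7 − 20·log₁₀(11.9/3.6) = 85.7 − 10.38 = 75.32 dB SPL.
diesel generator: 90.5 − 20·log₁₀(28.0/2.8) = 90.5 − 20.00 = 70.50 dB SPL.
Σ 10^(L/10) = 4.522e+07 → L_total = 10·log₁₀(4.522e+07) = 76.55 dB SPL.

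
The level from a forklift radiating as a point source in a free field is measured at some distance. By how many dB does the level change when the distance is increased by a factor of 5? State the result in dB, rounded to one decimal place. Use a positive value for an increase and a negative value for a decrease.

With spherical spreading the level changes by −20·log₁₀(r₂/r₁).
ΔL = −20·log₁₀(5) = -13.98 dB.

-14.0 dB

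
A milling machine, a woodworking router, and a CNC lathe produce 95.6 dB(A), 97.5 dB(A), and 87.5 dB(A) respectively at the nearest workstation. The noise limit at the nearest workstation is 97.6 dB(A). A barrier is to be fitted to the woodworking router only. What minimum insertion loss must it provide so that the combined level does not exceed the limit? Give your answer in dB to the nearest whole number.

6 dB

Fixed contribution from the other sources: Σ 10^(L/10) = 10^(95.6/10) + 10^(87.5/10) = 4.193e+09 (96.23 dB(A)).
The limit corresponds to 10^(97.6/10) = 5.754e+09; subtracting the fixed part leaves 1.561e+09 for the woodworking router, i.e. 91.93 dB(A).
So the woodworking router must be reduced from 97.5 to 91.93 dB(A): IL = 5.57 dB.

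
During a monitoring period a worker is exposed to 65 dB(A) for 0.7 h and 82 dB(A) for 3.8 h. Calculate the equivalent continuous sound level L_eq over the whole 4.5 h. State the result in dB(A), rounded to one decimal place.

81.3 dB(A)

The energy average is taken in the linear domain: L_eq = 10·log₁₀[(Σ tᵢ·10^(Lᵢ/10))/T], T = 4.5 h.
Σ tᵢ·10^(Lᵢ/10) = 0.7·10^(65/10) + 3.8·10^(82/10) = 6.045e+08.
L_eq = 10·log₁₀(6.045e+08/4.5) = 81.28 dB(A).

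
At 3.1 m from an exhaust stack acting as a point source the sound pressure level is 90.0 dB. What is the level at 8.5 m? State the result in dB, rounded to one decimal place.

81.2 dB

Spherical spreading from a point source gives a 20·log₁₀(r₂/r₁) drop.
L₂ = 90.0 − 20·log₁₀(8.5/3.1) = 90.0 − 8.761 = 81.24 dB.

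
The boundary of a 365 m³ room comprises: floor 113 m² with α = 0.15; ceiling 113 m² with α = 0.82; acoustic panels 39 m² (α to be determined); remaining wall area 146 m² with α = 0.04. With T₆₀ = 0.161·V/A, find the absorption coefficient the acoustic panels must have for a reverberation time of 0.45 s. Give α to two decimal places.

A = 0.161·V/T₆₀ = 0.161·365/0.45 = 130.59 m² sabins.
Absorption from the other surfaces = 113·0.15 + 113·0.82 + 146·0.04 = 115.45 m², so the acoustic panels must supply 15.14 m² over 39 m².
α = 15.14/39 = 0.388.

0.39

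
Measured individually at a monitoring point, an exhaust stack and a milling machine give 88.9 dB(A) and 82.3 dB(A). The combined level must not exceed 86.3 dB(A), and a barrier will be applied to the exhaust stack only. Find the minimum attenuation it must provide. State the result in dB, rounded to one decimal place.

Fixed contribution from the other source: Σ 10^(L/10) = 10^(82.3/10) = 1.698e+08 (82.30 dB(A)).
The limit corresponds to 10^(86.3/10) = 4.266e+08; subtracting the fixed part leaves 2.568e+08 for the exhaust stack, i.e. 84.10 dB(A).
Required insertion loss = 88.9 − 84.10 = 4.80 dB.

4.8 dB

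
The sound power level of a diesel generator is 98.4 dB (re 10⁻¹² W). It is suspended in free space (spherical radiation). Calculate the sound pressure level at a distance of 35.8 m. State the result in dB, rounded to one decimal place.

56.3 dB

The power spreads over a sphere of area 4π·r², so L_p = L_w − 10·log₁₀(4π·r²).
4π·r² = 1.611e+04 m², 10·log₁₀ of that is 42.070 dB.
L_p = 98.4 − 42.070 = 56.33 dB.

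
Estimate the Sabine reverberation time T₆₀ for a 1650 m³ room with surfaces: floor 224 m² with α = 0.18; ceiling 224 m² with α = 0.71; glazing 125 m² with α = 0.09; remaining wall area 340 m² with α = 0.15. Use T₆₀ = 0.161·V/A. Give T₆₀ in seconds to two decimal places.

1.02 s

A = Σ Sᵢαᵢ = 224·0.18 + 224·0.71 + 125·0.09 + 340·0.15 = 261.61 m².
T₆₀ = 0.161 × 1650 / 261.61 = 1.015 s.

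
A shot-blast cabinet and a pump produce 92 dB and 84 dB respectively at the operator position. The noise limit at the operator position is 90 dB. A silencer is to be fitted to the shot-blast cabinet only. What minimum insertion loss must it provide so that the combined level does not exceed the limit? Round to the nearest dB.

Everything except the shot-blast cabinet sums to 10^(84/10) = 2.512e+08 in linear terms, 84.00 dB.
The limit corresponds to 10^(90/10) = 1.000e+09; subtracting the fixed part leaves 7.488e+08 for the shot-blast cabinet, i.e. 88.74 dB.
So the shot-blast cabinet must be reduced from 92 to 88.74 dB: IL = 3.26 dB.

3 dB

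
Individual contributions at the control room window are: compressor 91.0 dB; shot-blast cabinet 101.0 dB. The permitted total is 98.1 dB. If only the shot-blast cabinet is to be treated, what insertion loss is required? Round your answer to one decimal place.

3.8 dB

Everything except the shot-blast cabinet sums to 10^(91.0/10) = 1.259e+09 in linear terms, 91.00 dB.
The limit corresponds to 10^(98.1/10) = 6.457e+09; subtracting the fixed part leaves 5.198e+09 for the shot-blast cabinet, i.e. 97.16 dB.
Required insertion loss = 101.0 − 97.16 = 3.84 dB.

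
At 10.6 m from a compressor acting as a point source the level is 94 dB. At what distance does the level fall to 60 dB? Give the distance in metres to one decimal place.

Point-source spreading drops the level by 20·log₁₀(r₂/r₁); inverting, r₂/r₁ = 10^(ΔL/20).
r₂ = 10.6·10^((94−60)/20) = 10.6·10^(34.0/20) = 531.26 m.

531.3 m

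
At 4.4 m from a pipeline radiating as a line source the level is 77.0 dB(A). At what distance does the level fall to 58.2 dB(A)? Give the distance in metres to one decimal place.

333.8 m

The 18.8 dB drop corresponds to a distance ratio of 10^(18.8/10) for a line source.
r₂ = 4.4·10^((77.0−58.2)/10) = 4.4·10^(18.8/10) = 333.77 m.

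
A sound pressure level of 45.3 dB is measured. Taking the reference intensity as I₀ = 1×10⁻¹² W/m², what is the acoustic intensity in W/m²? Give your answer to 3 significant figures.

I = I₀·10^(L/10) = 10⁻¹² × 10^(45.3/10) = 10^(-7.470).

3.39e-08 W/m²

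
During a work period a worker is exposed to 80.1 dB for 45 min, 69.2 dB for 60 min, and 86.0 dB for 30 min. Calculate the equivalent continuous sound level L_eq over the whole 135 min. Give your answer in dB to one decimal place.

L_eq = 10·log₁₀[(1/T)·Σ tᵢ·10^(Lᵢ/10)] with T = 135 min.
Σ tᵢ·10^(Lᵢ/10) = 45·10^(80.1/10) + 60·10^(69.2/10) + 30·10^(86.0/10) = 1.705e+10.
L_eq = 10·log₁₀(1.705e+10/135) = 81.01 dB.

81.0 dB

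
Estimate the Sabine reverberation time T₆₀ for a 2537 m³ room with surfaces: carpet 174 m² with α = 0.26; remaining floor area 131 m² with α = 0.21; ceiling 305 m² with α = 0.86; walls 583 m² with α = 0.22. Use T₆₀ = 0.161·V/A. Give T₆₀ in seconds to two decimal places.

0.88 s

Total absorption A = 174·0.26 + 131·0.21 + 305·0.86 + 583·0.22 = 463.31 m² sabins.
T₆₀ = 0.161·V/A = 0.161·2537/463.31 = 0.882 s.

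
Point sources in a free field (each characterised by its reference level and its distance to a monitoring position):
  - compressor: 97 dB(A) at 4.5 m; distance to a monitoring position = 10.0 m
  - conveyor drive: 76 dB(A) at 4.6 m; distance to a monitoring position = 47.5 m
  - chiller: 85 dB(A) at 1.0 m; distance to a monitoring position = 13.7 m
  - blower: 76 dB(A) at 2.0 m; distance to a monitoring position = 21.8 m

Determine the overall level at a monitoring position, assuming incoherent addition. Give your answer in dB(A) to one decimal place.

90.1 dB(A)

Propagate each source to the receiver with L = L_ref − 20·log₁₀(r/r_ref), then add intensities.
compressor: 97 − 20·log₁₀(10.0/4.5) = 97 − 6.94 = 90.06 dB(A).
conveyor drive: 76 − 20·log₁₀(47.5/4.6) = 76 − 20.28 = 55.72 dB(A).
chiller: 85 − 20·log₁₀(13.7/1.0) = 85 − 22.73 = 62.27 dB(A).
blower: 76 − 20·log₁₀(21.8/2.0) = 76 − 20.75 = 55.25 dB(A).
Σ 10^(L/10) = 1.017e+09 → L_total = 10·log₁₀(1.017e+09) = 90.07 dB(A).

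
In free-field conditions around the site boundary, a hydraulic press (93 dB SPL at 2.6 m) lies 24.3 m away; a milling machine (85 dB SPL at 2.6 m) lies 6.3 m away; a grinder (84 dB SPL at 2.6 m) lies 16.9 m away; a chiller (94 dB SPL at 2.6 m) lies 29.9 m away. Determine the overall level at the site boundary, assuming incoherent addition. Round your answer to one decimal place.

Apply inverse-square spreading to bring every level to the receiver, then sum 10^(L/10).
hydraulic press: 93 − 20·log₁₀(24.3/2.6) = 93 − 19.41 = 73.59 dB SPL.
milling machine: 85 − 20·log₁₀(6.3/2.6) = 85 − 7.69 = 77.31 dB SPL.
grinder: 84 − 20·log₁₀(16.9/2.6) = 84 − 16.26 = 67.74 dB SPL.
chiller: 94 − 20·log₁₀(29.9/2.6) = 94 − 21.21 = 72.79 dB SPL.
Σ 10^(L/10) = 1.016e+08 → L_total = 10·log₁₀(1.016e+08) = 80.07 dB SPL.

80.1 dB SPL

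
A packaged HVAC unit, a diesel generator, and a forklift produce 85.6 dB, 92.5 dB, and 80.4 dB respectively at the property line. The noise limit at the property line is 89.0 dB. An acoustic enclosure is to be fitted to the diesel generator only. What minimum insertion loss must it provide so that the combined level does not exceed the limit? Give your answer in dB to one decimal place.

7.4 dB

The untreated sources together contribute 10^(85.6/10) + 10^(80.4/10) = 4.727e+08, i.e. 86.75 dB.
To meet 89.0 dB overall, the treated diesel generator may contribute at most 10^(89.0/10) − 4.727e+08 = 3.216e+08, i.e. 85.07 dB.
So the diesel generator must be reduced from 92.5 to 85.07 dB: IL = 7.43 dB.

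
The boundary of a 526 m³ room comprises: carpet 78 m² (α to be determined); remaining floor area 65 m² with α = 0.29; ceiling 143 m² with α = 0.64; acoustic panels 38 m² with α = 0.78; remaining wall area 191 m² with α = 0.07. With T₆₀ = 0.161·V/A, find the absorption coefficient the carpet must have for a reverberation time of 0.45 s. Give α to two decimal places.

From T₆₀ = 0.161·V/A, the target T₆₀ = 0.45 s needs A = 0.161·526/0.45 = 188.19 m².
Absorption from the other surfaces = 65·0.29 + 143·0.64 + 38·0.78 + 191·0.07 = 153.38 m², so the carpet must supply 34.81 m² over 78 m².
α = 34.81/78 = 0.446.

0.45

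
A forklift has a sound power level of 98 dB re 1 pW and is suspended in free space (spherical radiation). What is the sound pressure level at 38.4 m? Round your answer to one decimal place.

Free-field spherical radiation: L_p = L_w − 10·log₁₀(4π·r²), r = 38.4 m.
4π·r² = 1.853e+04 m², 10·log₁₀ of that is 42.679 dB.
L_p = 98 − 42.679 = 55.32 dB.

55.3 dB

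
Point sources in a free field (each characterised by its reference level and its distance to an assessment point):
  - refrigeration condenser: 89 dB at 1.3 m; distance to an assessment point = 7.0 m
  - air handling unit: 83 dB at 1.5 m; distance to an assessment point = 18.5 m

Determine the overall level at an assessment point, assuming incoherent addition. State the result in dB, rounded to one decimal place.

Apply inverse-square spreading to bring every level to the receiver, then sum 10^(L/10).
refrigeration condenser: 89 − 20·log₁₀(7.0/1.3) = 89 − 14.62 = 74.38 dB.
air handling unit: 83 − 20·log₁₀(18.5/1.5) = 83 − 21.82 = 61.18 dB.
Σ 10^(L/10) = 2.871e+07 → L_total = 10·log₁₀(2.871e+07) = 74.58 dB.

74.6 dB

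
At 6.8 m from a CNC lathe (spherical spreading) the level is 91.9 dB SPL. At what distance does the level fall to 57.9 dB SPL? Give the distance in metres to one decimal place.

The 34.0 dB drop corresponds to a distance ratio of 10^(34.0/20) for a point source.
r₂ = 6.8·10^((91.9−57.9)/20) = 6.8·10^(34.0/20) = 340.81 m.

340.8 m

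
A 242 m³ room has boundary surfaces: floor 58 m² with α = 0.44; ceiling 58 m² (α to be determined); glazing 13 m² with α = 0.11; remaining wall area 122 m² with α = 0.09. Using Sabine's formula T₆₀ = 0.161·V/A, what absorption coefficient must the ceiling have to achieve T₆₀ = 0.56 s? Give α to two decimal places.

0.55

From T₆₀ = 0.161·V/A, the target T₆₀ = 0.56 s needs A = 0.161·242/0.56 = 69.58 m².
Absorption from the other surfaces = 58·0.44 + 13·0.11 + 122·0.09 = 37.93 m², so the ceiling must supply 31.65 m² over 58 m².
α = 31.65/58 = 0.546.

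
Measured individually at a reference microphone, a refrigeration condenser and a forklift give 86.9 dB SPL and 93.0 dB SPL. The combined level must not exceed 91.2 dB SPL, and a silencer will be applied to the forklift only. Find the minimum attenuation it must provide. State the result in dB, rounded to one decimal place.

Everything except the forklift sums to 10^(86.9/10) = 4.898e+08 in linear terms, 86.90 dB SPL.
To meet 91.2 dB SPL overall, the treated forklift may contribute at most 10^(91.2/10) − 4.898e+08 = 8.285e+08, i.e. 89.18 dB SPL.
Required insertion loss = 93.0 − 89.18 = 3.82 dB.

3.8 dB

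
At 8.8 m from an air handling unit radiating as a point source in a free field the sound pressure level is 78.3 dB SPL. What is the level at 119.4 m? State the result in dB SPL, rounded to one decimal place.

For a point source, L₂ = L₁ − 20·log₁₀(r₂/r₁).
L₂ = 78.3 − 20·log₁₀(119.4/8.8) = 78.3 − 22.650 = 55.65 dB SPL.

55.6 dB SPL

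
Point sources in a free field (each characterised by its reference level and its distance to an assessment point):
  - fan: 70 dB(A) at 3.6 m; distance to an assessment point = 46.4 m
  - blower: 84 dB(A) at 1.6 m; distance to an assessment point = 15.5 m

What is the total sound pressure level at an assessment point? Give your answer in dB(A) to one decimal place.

64.4 dB(A)

Propagate each source to the receiver with L = L_ref − 20·log₁₀(r/r_ref), then add intensities.
fan: 70 − 20·log₁₀(46.4/3.6) = 70 − 22.20 = 47.80 dB(A).
blower: 84 − 20·log₁₀(15.5/1.6) = 84 − 19.72 = 64.28 dB(A).
Σ 10^(L/10) = 2.737e+06 → L_total = 10·log₁₀(2.737e+06) = 64.37 dB(A).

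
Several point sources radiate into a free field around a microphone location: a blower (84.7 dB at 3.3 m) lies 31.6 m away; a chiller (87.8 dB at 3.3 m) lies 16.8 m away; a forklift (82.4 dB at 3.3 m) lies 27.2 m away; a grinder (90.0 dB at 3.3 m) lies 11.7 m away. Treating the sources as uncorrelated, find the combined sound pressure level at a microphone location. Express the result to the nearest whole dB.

Propagate each source to the receiver with L = L_ref − 20·log₁₀(r/r_ref), then add intensities.
blower: 84.7 − 20·log₁₀(31.6/3.3) = 84.7 − 19.62 = 65.08 dB.
chiller: 87.8 − 20·log₁₀(16.8/3.3) = 87.8 − 14.14 = 73.66 dB.
forklift: 82.4 − 20·log₁₀(27.2/3.3) = 82.4 − 18.32 = 64.08 dB.
grinder: 90.0 − 20·log₁₀(11.7/3.3) = 90.0 − 10.99 = 79.01 dB.
Σ 10^(L/10) = 1.086e+08 → L_total = 10·log₁₀(1.086e+08) = 80.36 dB.

80 dB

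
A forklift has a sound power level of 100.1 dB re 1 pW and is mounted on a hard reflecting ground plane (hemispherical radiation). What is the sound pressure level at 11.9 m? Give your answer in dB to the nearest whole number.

Free-field hemispherical radiation: L_p = L_w − 10·log₁₀(2π·r²), r = 11.9 m.
2π·r² = 889.8 m², 10·log₁₀ of that is 29.493 dB.
L_p = 100.1 − 29.493 = 70.61 dB.

71 dB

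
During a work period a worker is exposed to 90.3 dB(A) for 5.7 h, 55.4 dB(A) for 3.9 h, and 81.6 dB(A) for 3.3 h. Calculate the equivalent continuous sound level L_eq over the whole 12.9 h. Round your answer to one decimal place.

87.1 dB(A)

The energy average is taken in the linear domain: L_eq = 10·log₁₀[(Σ tᵢ·10^(Lᵢ/10))/T], T = 12.9 h.
Σ tᵢ·10^(Lᵢ/10) = 5.7·10^(90.3/10) + 3.9·10^(55.4/10) + 3.3·10^(81.6/10) = 6.586e+09.
L_eq = 10·log₁₀(6.586e+09/12.9) = 87.08 dB(A).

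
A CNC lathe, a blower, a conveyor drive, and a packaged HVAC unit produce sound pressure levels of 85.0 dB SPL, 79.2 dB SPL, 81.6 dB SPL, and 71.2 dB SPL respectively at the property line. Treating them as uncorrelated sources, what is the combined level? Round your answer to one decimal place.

87.5 dB SPL

Incoherent sources combine by intensity addition: L_total = 10·log₁₀(Σ 10^(L_i/10)).
Σ 10^(L/10) = 10^(85.0/10) + 10^(79.2/10) + 10^(81.6/10) + 10^(71.2/10) = 5.571e+08.
L_total = 10·log₁₀(5.571e+08) = 87.46 dB SPL.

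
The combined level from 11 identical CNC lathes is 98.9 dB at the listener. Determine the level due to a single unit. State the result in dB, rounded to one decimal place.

88.5 dB

For N identical incoherent sources L_total = L₁ + 10·log₁₀ N, so L₁ = 98.9 − 10·log₁₀(11) = 98.9 − 10.414.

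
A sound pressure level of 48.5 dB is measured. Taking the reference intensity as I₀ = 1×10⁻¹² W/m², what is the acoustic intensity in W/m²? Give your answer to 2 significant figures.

7.1e-08 W/m²

L = 10·log₁₀(I/I₀) ⇒ I = I₀·10^(L/10) = 10⁻¹² × 10^4.85.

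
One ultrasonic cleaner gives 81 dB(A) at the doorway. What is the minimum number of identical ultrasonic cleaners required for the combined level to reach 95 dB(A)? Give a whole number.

The shortfall is 95 − 81 = 14.0 dB, and N units add 10·log₁₀ N, so need 10·log₁₀ N ≥ 14.0.
N ≥ 10^(14.0/10) = 25.119, so N = 26.

26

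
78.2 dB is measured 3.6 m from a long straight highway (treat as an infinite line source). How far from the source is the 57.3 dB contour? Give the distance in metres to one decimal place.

Line-source spreading drops the level by 10·log₁₀(r₂/r₁); inverting, r₂/r₁ = 10^(ΔL/10).
r₂ = 3.6·10^((78.2−57.3)/10) = 3.6·10^(20.9/10) = 442.90 m.

442.9 m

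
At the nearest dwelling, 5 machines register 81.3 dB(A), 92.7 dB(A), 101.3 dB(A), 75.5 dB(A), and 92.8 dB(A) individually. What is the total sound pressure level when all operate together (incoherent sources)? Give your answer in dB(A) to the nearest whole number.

102 dB(A)

Incoherent sources combine by intensity addition: L_total = 10·log₁₀(Σ 10^(L_i/10)).
Σ 10^(L/10) = 10^(81.3/10) + 10^(92.7/10) + 10^(101.3/10) + 10^(75.5/10) + 10^(92.8/10) = 1.743e+10.
L_total = 10·log₁₀(1.743e+10) = 102.41 dB(A).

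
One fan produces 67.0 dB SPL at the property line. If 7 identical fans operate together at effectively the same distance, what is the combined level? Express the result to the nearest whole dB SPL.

75 dB SPL

N identical incoherent sources raise the level by 10·log₁₀ N.
L_total = 67.0 + 10·log₁₀(7) = 67.0 + 8.451 = 75.45 dB SPL.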